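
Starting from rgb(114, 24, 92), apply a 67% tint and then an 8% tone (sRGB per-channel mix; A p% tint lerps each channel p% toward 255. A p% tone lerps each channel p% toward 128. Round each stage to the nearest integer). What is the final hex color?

Per channel, c → c + 0.67(255 − c):
  R: 114 + 94.47 = 208.47 → 208
  G: 24 + 0.67×(255−24) = 24 + 154.77 = 178.77 → 179
  B: 92 + 109.21 = 201.21 → 201
After the tint: rgb(208, 179, 201) = #D0B3C9.
An 8% tone moves each channel 8% toward 128:
  R: 208 + 0.08×(128−208) = 208 − 6.4 = 201.6 → 202
  G: 179 − 4.08 = 174.92 → 175
  B: 201 + 0.08×(128−201) = 201 − 5.84 = 195.16 → 195
rgb(202, 175, 195) = #CAAFC3.

#CAAFC3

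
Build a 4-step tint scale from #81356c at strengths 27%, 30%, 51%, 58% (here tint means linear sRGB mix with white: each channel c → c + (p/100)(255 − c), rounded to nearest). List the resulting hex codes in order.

#a36c94, #a77298, #c19cb7, #caaac1

#81356c is rgb(129, 53, 108).
27%: (129 + 34.02 = 163.02→163, 53 + 54.54 = 107.54→108, 108 + 39.69 = 147.69→148) → #a36c94
30%: (129 + 37.8 = 166.8→167, 53 + 60.6 = 113.6→114, 108 + 44.1 = 152.1→152) → #a77298
51%: (129 + 64.26 = 193.26→193, 53 + 103.02 = 156.02→156, 108 + 74.97 = 182.97→183) → #c19cb7
58%: (129 + 73.08 = 202.08→202, 53 + 117.16 = 170.16→170, 108 + 85.26 = 193.26→193) → #caaac1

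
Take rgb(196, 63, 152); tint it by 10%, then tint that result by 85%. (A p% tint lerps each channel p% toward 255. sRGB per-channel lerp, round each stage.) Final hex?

#F7E5F1

Per channel, c → c + 0.1(255 − c):
  R: 196 + 5.9 = 201.9 → 202
  G: 63 + 19.2 = 82.2 → 82
  B: 152 + 0.1×(255−152) = 152 + 10.3 = 162.3 → 162
After the tint: rgb(202, 82, 162) = #CA52A2.
Lerp each channel 85% toward 255:
  R: 202 + 0.85×(255−202) = 202 + 45.05 = 247.05 → 247
  G: 82 + 0.85×(255−82) = 82 + 147.05 = 229.05 → 229
  B: 162 + 79.05 = 241.05 → 241
rgb(247, 229, 241) = #F7E5F1.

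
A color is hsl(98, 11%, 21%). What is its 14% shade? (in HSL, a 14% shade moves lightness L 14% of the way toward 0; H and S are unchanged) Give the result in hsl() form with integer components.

L moves 14% from 21 toward 0: 21 − 2.94 = 18.06 → 18.
H and S are unchanged.

hsl(98, 11%, 18%)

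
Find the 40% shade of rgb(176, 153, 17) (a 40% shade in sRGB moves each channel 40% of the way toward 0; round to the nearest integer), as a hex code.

#6a5c0a

A 40% shade moves each channel 40% toward 0:
  R: 176 − 70.4 = 105.6 → 106
  G: 153 + 0.4×(0−153) = 153 − 61.2 = 91.8 → 92
  B: 17 + 0.4×(0−17) = 17 − 6.8 = 10.2 → 10
rgb(106, 92, 10) = #6a5c0a.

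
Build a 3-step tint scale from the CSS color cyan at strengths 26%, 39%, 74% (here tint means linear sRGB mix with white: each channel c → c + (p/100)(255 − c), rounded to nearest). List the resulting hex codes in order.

CSS cyan is rgb(0, 255, 255).
26%: (0 + 66.3 = 66.3→66, 255→255, 255→255) → #42ffff
39%: (0 + 99.45 = 99.45→99, 255→255, 255→255) → #63ffff
74%: (0 + 188.7 = 188.7→189, 255→255, 255→255) → #bdffff

#42ffff, #63ffff, #bdffff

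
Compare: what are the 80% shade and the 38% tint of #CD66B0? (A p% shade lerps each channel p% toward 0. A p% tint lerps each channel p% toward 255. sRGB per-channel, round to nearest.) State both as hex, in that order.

#291423, #E0A0CE

#CD66B0 is rgb(205, 102, 176).
80% shade:
  R: 205 − 164 = 41 → 41
  G: 102 − 81.6 = 20.4 → 20
  B: 176 + 0.8×(0−176) = 176 − 140.8 = 35.2 → 35
  → #291423
38% tint:
  R: 205 + 0.38×(255−205) = 205 + 19 = 224 → 224
  G: 102 + 58.14 = 160.14 → 160
  B: 176 + 0.38×(255−176) = 176 + 30.02 = 206.02 → 206
  → #E0A0CE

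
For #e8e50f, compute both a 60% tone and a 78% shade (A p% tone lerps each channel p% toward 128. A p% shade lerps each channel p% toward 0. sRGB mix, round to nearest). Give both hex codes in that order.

#aaa853, #333203

#e8e50f is rgb(232, 229, 15).
60% tone:
  R: 232 + 0.6×(128−232) = 232 − 62.4 = 169.6 → 170
  G: 229 − 60.6 = 168.4 → 168
  B: 15 + 0.6×(128−15) = 15 + 67.8 = 82.8 → 83
  → #aaa853
78% shade:
  R: 232 + 0.78×(0−232) = 232 − 180.96 = 51.04 → 51
  G: 229 − 178.62 = 50.38 → 50
  B: 15 + 0.78×(0−15) = 15 − 11.7 = 3.3 → 3
  → #333203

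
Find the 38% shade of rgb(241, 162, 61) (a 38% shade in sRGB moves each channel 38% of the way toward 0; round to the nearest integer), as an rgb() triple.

rgb(149, 100, 38)

A 38% shade moves each channel 38% toward 0:
  R: 241 + 0.38×(0−241) = 241 − 91.58 = 149.42 → 149
  G: 162 + 0.38×(0−162) = 162 − 61.56 = 100.44 → 100
  B: 61 + 0.38×(0−61) = 61 − 23.18 = 37.82 → 38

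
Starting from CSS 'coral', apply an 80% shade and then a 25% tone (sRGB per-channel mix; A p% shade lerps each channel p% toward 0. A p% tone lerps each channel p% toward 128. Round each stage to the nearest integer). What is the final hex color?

#46332C

CSS coral is rgb(255, 127, 80).
Per channel, c → c + 0.8(0 − c):
  R: 255 + 0.8×(0−255) = 255 − 204 = 51 → 51
  G: 127 − 101.6 = 25.4 → 25
  B: 80 − 64 = 16 → 16
After the shade: rgb(51, 25, 16) = #331910.
Per channel, c → c + 0.25(128 − c):
  R: 51 + 0.25×(128−51) = 51 + 19.25 = 70.25 → 70
  G: 25 + 0.25×(128−25) = 25 + 25.75 = 50.75 → 51
  B: 16 + 0.25×(128−16) = 16 + 28 = 44 → 44
rgb(70, 51, 44) = #46332C.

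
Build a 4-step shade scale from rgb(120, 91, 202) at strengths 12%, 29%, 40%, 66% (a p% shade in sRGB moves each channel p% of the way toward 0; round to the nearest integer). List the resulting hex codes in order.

12%: (120 − 14.4 = 105.6→106, 91 − 10.92 = 80.08→80, 202 − 24.24 = 177.76→178) → #6a50b2
29%: (120 − 34.8 = 85.2→85, 91 − 26.39 = 64.61→65, 202 − 58.58 = 143.42→143) → #55418f
40%: (120 − 48 = 72→72, 91 − 36.4 = 54.6→55, 202 − 80.8 = 121.2→121) → #483779
66%: (120 − 79.2 = 40.8→41, 91 − 60.06 = 30.94→31, 202 − 133.32 = 68.68→69) → #291f45

#6a50b2, #55418f, #483779, #291f45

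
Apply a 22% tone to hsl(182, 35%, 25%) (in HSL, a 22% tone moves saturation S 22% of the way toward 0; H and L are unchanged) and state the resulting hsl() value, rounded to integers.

S moves 22% from 35 toward 0: 35 − 7.7 = 27.3 → 27.
H and L are unchanged.

hsl(182, 27%, 25%)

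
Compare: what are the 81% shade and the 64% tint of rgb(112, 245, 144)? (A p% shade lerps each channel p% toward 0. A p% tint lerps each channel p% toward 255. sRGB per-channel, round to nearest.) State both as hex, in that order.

#152F1B, #CCFBD7

81% shade:
  R: 112 − 90.72 = 21.28 → 21
  G: 245 + 0.81×(0−245) = 245 − 198.45 = 46.55 → 47
  B: 144 + 0.81×(0−144) = 144 − 116.64 = 27.36 → 27
  → #152F1B
64% tint:
  R: 112 + 0.64×(255−112) = 112 + 91.52 = 203.52 → 204
  G: 245 + 0.64×(255−245) = 245 + 6.4 = 251.4 → 251
  B: 144 + 0.64×(255−144) = 144 + 71.04 = 215.04 → 215
  → #CCFBD7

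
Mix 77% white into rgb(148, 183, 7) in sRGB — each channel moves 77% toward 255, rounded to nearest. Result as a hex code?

A 77% tint moves each channel 77% toward 255:
  R: 148 + 0.77×(255−148) = 148 + 82.39 = 230.39 → 230
  G: 183 + 0.77×(255−183) = 183 + 55.44 = 238.44 → 238
  B: 7 + 0.77×(255−7) = 7 + 190.96 = 197.96 → 198
rgb(230, 238, 198) = #E6EEC6.

#E6EEC6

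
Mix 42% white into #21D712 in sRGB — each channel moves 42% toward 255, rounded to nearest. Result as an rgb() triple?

#21D712 is rgb(33, 215, 18).
A 42% tint moves each channel 42% toward 255:
  R: 33 + 93.24 = 126.24 → 126
  G: 215 + 0.42×(255−215) = 215 + 16.8 = 231.8 → 232
  B: 18 + 0.42×(255−18) = 18 + 99.54 = 117.54 → 118

rgb(126, 232, 118)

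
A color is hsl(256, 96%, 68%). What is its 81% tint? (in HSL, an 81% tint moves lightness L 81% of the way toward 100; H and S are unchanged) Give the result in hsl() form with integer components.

hsl(256, 96%, 94%)

L moves 81% from 68 toward 100: 68 + 25.92 = 93.92 → 94.
H and S are unchanged.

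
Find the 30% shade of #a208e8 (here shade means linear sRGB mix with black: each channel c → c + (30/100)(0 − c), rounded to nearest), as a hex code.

#7106a2

#a208e8 is rgb(162, 8, 232).
Lerp each channel 30% toward 0:
  R: 162 − 48.6 = 113.4 → 113
  G: 8 + 0.3×(0−8) = 8 − 2.4 = 5.6 → 6
  B: 232 + 0.3×(0−232) = 232 − 69.6 = 162.4 → 162
rgb(113, 6, 162) = #7106a2.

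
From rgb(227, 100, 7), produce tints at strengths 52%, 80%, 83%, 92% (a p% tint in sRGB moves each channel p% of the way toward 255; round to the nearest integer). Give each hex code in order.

52%: (227 + 14.56 = 241.56→242, 100 + 80.6 = 180.6→181, 7 + 128.96 = 135.96→136) → #F2B588
80%: (227 + 22.4 = 249.4→249, 100 + 124 = 224→224, 7 + 198.4 = 205.4→205) → #F9E0CD
83%: (227 + 23.24 = 250.24→250, 100 + 128.65 = 228.65→229, 7 + 205.84 = 212.84→213) → #FAE5D5
92%: (227 + 25.76 = 252.76→253, 100 + 142.6 = 242.6→243, 7 + 228.16 = 235.16→235) → #FDF3EB

#F2B588, #F9E0CD, #FAE5D5, #FDF3EB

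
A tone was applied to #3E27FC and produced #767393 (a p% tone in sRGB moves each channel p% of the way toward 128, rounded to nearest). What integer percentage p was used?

#3E27FC is rgb(62, 39, 252); #767393 is rgb(118, 115, 147).
On the B channel (widest range): 147 ≈ 252 + (p/100)(128 − 252), so p ≈ 100×(147 − 252)/(128 − 252) = -10500/-124 = 84.68.
p = 85 reproduces all three channels after rounding.

85%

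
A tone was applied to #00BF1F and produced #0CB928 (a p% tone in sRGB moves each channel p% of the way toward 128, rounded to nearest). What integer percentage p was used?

9%

#00BF1F is rgb(0, 191, 31); #0CB928 is rgb(12, 185, 40).
On the R channel (widest range): 12 ≈ 0 + (p/100)(128 − 0), so p ≈ 100×(12 − 0)/(128 − 0) = 1200/128 = 9.38.
p = 9 reproduces all three channels after rounding.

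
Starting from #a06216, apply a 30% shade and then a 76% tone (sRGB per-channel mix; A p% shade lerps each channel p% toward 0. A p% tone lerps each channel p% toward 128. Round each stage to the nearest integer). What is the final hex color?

#7c7265

#a06216 is rgb(160, 98, 22).
A 30% shade moves each channel 30% toward 0:
  R: 160 − 48 = 112 → 112
  G: 98 − 29.4 = 68.6 → 69
  B: 22 − 6.6 = 15.4 → 15
After the shade: rgb(112, 69, 15) = #70450f.
Lerp each channel 76% toward 128:
  R: 112 + 0.76×(128−112) = 112 + 12.16 = 124.16 → 124
  G: 69 + 44.84 = 113.84 → 114
  B: 15 + 0.76×(128−15) = 15 + 85.88 = 100.88 → 101
rgb(124, 114, 101) = #7c7265.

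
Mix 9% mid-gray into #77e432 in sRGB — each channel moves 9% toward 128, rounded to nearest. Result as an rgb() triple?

#77e432 is rgb(119, 228, 50).
A 9% tone moves each channel 9% toward 128:
  R: 119 + 0.81 = 119.81 → 120
  G: 228 + 0.09×(128−228) = 228 − 9 = 219 → 219
  B: 50 + 0.09×(128−50) = 50 + 7.02 = 57.02 → 57

rgb(120, 219, 57)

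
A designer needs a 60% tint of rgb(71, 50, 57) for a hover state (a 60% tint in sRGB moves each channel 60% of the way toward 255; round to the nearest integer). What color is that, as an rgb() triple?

rgb(181, 173, 176)

A 60% tint moves each channel 60% toward 255:
  R: 71 + 110.4 = 181.4 → 181
  G: 50 + 0.6×(255−50) = 50 + 123 = 173 → 173
  B: 57 + 118.8 = 175.8 → 176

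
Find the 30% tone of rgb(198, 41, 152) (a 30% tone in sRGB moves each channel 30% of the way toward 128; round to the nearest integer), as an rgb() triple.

Per channel, c → c + 0.3(128 − c):
  R: 198 − 21 = 177 → 177
  G: 41 + 0.3×(128−41) = 41 + 26.1 = 67.1 → 67
  B: 152 + 0.3×(128−152) = 152 − 7.2 = 144.8 → 145

rgb(177, 67, 145)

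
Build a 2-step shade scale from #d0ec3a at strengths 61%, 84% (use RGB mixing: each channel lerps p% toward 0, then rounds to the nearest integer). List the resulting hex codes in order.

#d0ec3a is rgb(208, 236, 58).
61%: (208 − 126.88 = 81.12→81, 236 − 143.96 = 92.04→92, 58 − 35.38 = 22.62→23) → #515c17
84%: (208 − 174.72 = 33.28→33, 236 − 198.24 = 37.76→38, 58 − 48.72 = 9.28→9) → #212609

#515c17, #212609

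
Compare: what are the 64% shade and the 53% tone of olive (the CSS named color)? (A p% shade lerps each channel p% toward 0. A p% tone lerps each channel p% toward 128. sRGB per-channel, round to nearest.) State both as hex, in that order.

CSS olive is rgb(128, 128, 0).
64% shade:
  R: 128 + 0.64×(0−128) = 128 − 81.92 = 46.08 → 46
  G: 128 + 0.64×(0−128) = 128 − 81.92 = 46.08 → 46
  B: 0 + 0 = 0 → 0
  → #2E2E00
53% tone:
  R: 128 + 0 = 128 → 128
  G: 128 + 0 = 128 → 128
  B: 0 + 67.84 = 67.84 → 68
  → #808044

#2E2E00, #808044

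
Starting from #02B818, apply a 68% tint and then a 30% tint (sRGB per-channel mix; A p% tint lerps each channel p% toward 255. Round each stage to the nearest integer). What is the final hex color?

#C6EFCB

#02B818 is rgb(2, 184, 24).
Lerp each channel 68% toward 255:
  R: 2 + 0.68×(255−2) = 2 + 172.04 = 174.04 → 174
  G: 184 + 0.68×(255−184) = 184 + 48.28 = 232.28 → 232
  B: 24 + 0.68×(255−24) = 24 + 157.08 = 181.08 → 181
After the tint: rgb(174, 232, 181) = #AEE8B5.
Per channel, c → c + 0.3(255 − c):
  R: 174 + 0.3×(255−174) = 174 + 24.3 = 198.3 → 198
  G: 232 + 6.9 = 238.9 → 239
  B: 181 + 22.2 = 203.2 → 203
rgb(198, 239, 203) = #C6EFCB.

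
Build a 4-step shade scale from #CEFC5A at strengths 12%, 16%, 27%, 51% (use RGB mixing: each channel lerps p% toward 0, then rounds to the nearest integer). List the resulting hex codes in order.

#CEFC5A is rgb(206, 252, 90).
12%: (206 − 24.72 = 181.28→181, 252 − 30.24 = 221.76→222, 90 − 10.8 = 79.2→79) → #B5DE4F
16%: (206 − 32.96 = 173.04→173, 252 − 40.32 = 211.68→212, 90 − 14.4 = 75.6→76) → #ADD44C
27%: (206 − 55.62 = 150.38→150, 252 − 68.04 = 183.96→184, 90 − 24.3 = 65.7→66) → #96B842
51%: (206 − 105.06 = 100.94→101, 252 − 128.52 = 123.48→123, 90 − 45.9 = 44.1→44) → #657B2C

#B5DE4F, #ADD44C, #96B842, #657B2C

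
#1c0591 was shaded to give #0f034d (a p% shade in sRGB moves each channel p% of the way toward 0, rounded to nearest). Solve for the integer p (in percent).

#1c0591 is rgb(28, 5, 145); #0f034d is rgb(15, 3, 77).
On the B channel (widest range): 77 ≈ 145 + (p/100)(0 − 145), so p ≈ 100×(77 − 145)/(0 − 145) = -6800/-145 = 46.90.
p = 47 reproduces all three channels after rounding.

47%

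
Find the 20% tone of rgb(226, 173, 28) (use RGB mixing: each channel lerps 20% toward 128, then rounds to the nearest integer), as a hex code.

Lerp each channel 20% toward 128:
  R: 226 − 19.6 = 206.4 → 206
  G: 173 + 0.2×(128−173) = 173 − 9 = 164 → 164
  B: 28 + 20 = 48 → 48
rgb(206, 164, 48) = #CEA430.

#CEA430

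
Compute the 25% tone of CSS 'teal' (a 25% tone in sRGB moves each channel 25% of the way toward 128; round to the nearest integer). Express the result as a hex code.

#208080

CSS teal is rgb(0, 128, 128).
A 25% tone moves each channel 25% toward 128:
  R: 0 + 0.25×(128−0) = 0 + 32 = 32 → 32
  G: 128 + 0 = 128 → 128
  B: 128 + 0 = 128 → 128
rgb(32, 128, 128) = #208080.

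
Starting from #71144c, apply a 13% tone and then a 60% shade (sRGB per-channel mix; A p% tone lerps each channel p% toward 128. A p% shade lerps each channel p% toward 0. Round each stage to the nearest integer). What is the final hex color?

#71144c is rgb(113, 20, 76).
Per channel, c → c + 0.13(128 − c):
  R: 113 + 1.95 = 114.95 → 115
  G: 20 + 0.13×(128−20) = 20 + 14.04 = 34.04 → 34
  B: 76 + 0.13×(128−76) = 76 + 6.76 = 82.76 → 83
After the tone: rgb(115, 34, 83) = #732253.
Per channel, c → c + 0.6(0 − c):
  R: 115 − 69 = 46 → 46
  G: 34 + 0.6×(0−34) = 34 − 20.4 = 13.6 → 14
  B: 83 + 0.6×(0−83) = 83 − 49.8 = 33.2 → 33
rgb(46, 14, 33) = #2e0e21.

#2e0e21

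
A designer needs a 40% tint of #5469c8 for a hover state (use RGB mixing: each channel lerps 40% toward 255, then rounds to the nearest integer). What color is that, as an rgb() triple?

#5469c8 is rgb(84, 105, 200).
Per channel, c → c + 0.4(255 − c):
  R: 84 + 68.4 = 152.4 → 152
  G: 105 + 60 = 165 → 165
  B: 200 + 22 = 222 → 222

rgb(152, 165, 222)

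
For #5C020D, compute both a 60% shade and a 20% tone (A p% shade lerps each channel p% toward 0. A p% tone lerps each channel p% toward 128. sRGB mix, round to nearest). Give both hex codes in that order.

#250105, #631B24

#5C020D is rgb(92, 2, 13).
60% shade:
  R: 92 − 55.2 = 36.8 → 37
  G: 2 + 0.6×(0−2) = 2 − 1.2 = 0.8 → 1
  B: 13 − 7.8 = 5.2 → 5
  → #250105
20% tone:
  R: 92 + 0.2×(128−92) = 92 + 7.2 = 99.2 → 99
  G: 2 + 25.2 = 27.2 → 27
  B: 13 + 0.2×(128−13) = 13 + 23 = 36 → 36
  → #631B24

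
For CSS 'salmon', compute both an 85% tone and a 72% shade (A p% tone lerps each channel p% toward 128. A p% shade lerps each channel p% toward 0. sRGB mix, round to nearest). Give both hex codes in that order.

CSS salmon is rgb(250, 128, 114).
85% tone:
  R: 250 − 103.7 = 146.3 → 146
  G: 128 + 0.85×(128−128) = 128 + 0 = 128 → 128
  B: 114 + 0.85×(128−114) = 114 + 11.9 = 125.9 → 126
  → #92807e
72% shade:
  R: 250 + 0.72×(0−250) = 250 − 180 = 70 → 70
  G: 128 + 0.72×(0−128) = 128 − 92.16 = 35.84 → 36
  B: 114 + 0.72×(0−114) = 114 − 82.08 = 31.92 → 32
  → #462420

#92807e, #462420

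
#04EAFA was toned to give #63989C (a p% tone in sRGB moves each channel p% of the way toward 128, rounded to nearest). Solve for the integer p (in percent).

#04EAFA is rgb(4, 234, 250); #63989C is rgb(99, 152, 156).
On the R channel (widest range): 99 ≈ 4 + (p/100)(128 − 4), so p ≈ 100×(99 − 4)/(128 − 4) = 9500/124 = 76.61.
p = 77 reproduces all three channels after rounding.

77%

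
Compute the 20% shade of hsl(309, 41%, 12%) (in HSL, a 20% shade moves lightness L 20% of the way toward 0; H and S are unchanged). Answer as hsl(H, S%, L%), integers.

hsl(309, 41%, 10%)

L moves 20% from 12 toward 0: 12 − 2.4 = 9.6 → 10.
H and S are unchanged.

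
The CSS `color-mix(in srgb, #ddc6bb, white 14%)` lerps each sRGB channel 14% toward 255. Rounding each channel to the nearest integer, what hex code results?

#ddc6bb is rgb(221, 198, 187).
Lerp each channel 14% toward 255:
  R: 221 + 4.76 = 225.76 → 226
  G: 198 + 7.98 = 205.98 → 206
  B: 187 + 9.52 = 196.52 → 197
rgb(226, 206, 197) = #e2cec5.

#e2cec5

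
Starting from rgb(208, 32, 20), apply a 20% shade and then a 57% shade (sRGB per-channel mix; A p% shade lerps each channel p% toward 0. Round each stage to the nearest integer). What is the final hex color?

Lerp each channel 20% toward 0:
  R: 208 − 41.6 = 166.4 → 166
  G: 32 + 0.2×(0−32) = 32 − 6.4 = 25.6 → 26
  B: 20 + 0.2×(0−20) = 20 − 4 = 16 → 16
After the shade: rgb(166, 26, 16) = #A61A10.
Lerp each channel 57% toward 0:
  R: 166 − 94.62 = 71.38 → 71
  G: 26 + 0.57×(0−26) = 26 − 14.82 = 11.18 → 11
  B: 16 + 0.57×(0−16) = 16 − 9.12 = 6.88 → 7
rgb(71, 11, 7) = #470B07.

#470B07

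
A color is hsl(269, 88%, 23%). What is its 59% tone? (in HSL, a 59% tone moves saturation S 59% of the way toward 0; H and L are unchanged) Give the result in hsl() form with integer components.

S moves 59% from 88 toward 0: 88 − 51.92 = 36.08 → 36.
H and L are unchanged.

hsl(269, 36%, 23%)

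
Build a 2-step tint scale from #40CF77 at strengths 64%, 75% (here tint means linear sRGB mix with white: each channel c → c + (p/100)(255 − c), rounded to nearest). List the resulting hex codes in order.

#40CF77 is rgb(64, 207, 119).
64%: (64 + 122.24 = 186.24→186, 207 + 30.72 = 237.72→238, 119 + 87.04 = 206.04→206) → #BAEECE
75%: (64 + 143.25 = 207.25→207, 207 + 36 = 243→243, 119 + 102 = 221→221) → #CFF3DD

#BAEECE, #CFF3DD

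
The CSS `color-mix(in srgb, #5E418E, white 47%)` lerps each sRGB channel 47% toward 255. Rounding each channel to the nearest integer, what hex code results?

#5E418E is rgb(94, 65, 142).
A 47% tint moves each channel 47% toward 255:
  R: 94 + 75.67 = 169.67 → 170
  G: 65 + 89.3 = 154.3 → 154
  B: 142 + 53.11 = 195.11 → 195
rgb(170, 154, 195) = #AA9AC3.

#AA9AC3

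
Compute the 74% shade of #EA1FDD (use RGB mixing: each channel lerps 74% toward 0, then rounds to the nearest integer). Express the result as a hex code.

#EA1FDD is rgb(234, 31, 221).
A 74% shade moves each channel 74% toward 0:
  R: 234 − 173.16 = 60.84 → 61
  G: 31 − 22.94 = 8.06 → 8
  B: 221 + 0.74×(0−221) = 221 − 163.54 = 57.46 → 57
rgb(61, 8, 57) = #3D0839.

#3D0839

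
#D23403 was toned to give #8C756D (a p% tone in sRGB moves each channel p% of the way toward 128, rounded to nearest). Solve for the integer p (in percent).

85%

#D23403 is rgb(210, 52, 3); #8C756D is rgb(140, 117, 109).
On the B channel (widest range): 109 ≈ 3 + (p/100)(128 − 3), so p ≈ 100×(109 − 3)/(128 − 3) = 10600/125 = 84.80.
p = 85 reproduces all three channels after rounding.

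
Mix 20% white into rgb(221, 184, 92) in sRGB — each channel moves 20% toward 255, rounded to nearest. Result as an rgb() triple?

Lerp each channel 20% toward 255:
  R: 221 + 6.8 = 227.8 → 228
  G: 184 + 0.2×(255−184) = 184 + 14.2 = 198.2 → 198
  B: 92 + 0.2×(255−92) = 92 + 32.6 = 124.6 → 125

rgb(228, 198, 125)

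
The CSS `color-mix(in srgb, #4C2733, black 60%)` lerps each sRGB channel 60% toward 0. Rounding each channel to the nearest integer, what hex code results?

#4C2733 is rgb(76, 39, 51).
A 60% shade moves each channel 60% toward 0:
  R: 76 + 0.6×(0−76) = 76 − 45.6 = 30.4 → 30
  G: 39 − 23.4 = 15.6 → 16
  B: 51 + 0.6×(0−51) = 51 − 30.6 = 20.4 → 20
rgb(30, 16, 20) = #1E1014.

#1E1014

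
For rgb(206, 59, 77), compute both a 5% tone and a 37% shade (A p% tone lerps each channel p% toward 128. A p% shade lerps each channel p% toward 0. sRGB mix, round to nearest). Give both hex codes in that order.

#CA3E50, #822531

5% tone:
  R: 206 + 0.05×(128−206) = 206 − 3.9 = 202.1 → 202
  G: 59 + 3.45 = 62.45 → 62
  B: 77 + 2.55 = 79.55 → 80
  → #CA3E50
37% shade:
  R: 206 + 0.37×(0−206) = 206 − 76.22 = 129.78 → 130
  G: 59 + 0.37×(0−59) = 59 − 21.83 = 37.17 → 37
  B: 77 − 28.49 = 48.51 → 49
  → #822531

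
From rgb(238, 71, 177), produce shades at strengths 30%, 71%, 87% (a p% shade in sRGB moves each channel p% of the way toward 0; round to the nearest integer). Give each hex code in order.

30%: (238 − 71.4 = 166.6→167, 71 − 21.3 = 49.7→50, 177 − 53.1 = 123.9→124) → #a7327c
71%: (238 − 168.98 = 69.02→69, 71 − 50.41 = 20.59→21, 177 − 125.67 = 51.33→51) → #451533
87%: (238 − 207.06 = 30.94→31, 71 − 61.77 = 9.23→9, 177 − 153.99 = 23.01→23) → #1f0917

#a7327c, #451533, #1f0917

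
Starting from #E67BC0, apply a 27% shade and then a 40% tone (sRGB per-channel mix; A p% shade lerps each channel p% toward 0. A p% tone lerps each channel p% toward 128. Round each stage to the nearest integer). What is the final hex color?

#986987

#E67BC0 is rgb(230, 123, 192).
Per channel, c → c + 0.27(0 − c):
  R: 230 + 0.27×(0−230) = 230 − 62.1 = 167.9 → 168
  G: 123 − 33.21 = 89.79 → 90
  B: 192 − 51.84 = 140.16 → 140
After the shade: rgb(168, 90, 140) = #A85A8C.
Lerp each channel 40% toward 128:
  R: 168 + 0.4×(128−168) = 168 − 16 = 152 → 152
  G: 90 + 0.4×(128−90) = 90 + 15.2 = 105.2 → 105
  B: 140 − 4.8 = 135.2 → 135
rgb(152, 105, 135) = #986987.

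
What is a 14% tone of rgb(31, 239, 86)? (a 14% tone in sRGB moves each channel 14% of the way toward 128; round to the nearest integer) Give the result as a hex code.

Per channel, c → c + 0.14(128 − c):
  R: 31 + 13.58 = 44.58 → 45
  G: 239 + 0.14×(128−239) = 239 − 15.54 = 223.46 → 223
  B: 86 + 0.14×(128−86) = 86 + 5.88 = 91.88 → 92
rgb(45, 223, 92) = #2ddf5c.

#2ddf5c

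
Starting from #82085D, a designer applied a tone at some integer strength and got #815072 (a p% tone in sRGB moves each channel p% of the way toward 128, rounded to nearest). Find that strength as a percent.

#82085D is rgb(130, 8, 93); #815072 is rgb(129, 80, 114).
On the G channel (widest range): 80 ≈ 8 + (p/100)(128 − 8), so p ≈ 100×(80 − 8)/(128 − 8) = 7200/120 = 60.00.
p = 60 reproduces all three channels after rounding.

60%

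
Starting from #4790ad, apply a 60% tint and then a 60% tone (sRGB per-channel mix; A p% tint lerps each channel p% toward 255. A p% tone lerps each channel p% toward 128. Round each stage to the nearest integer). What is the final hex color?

#95a1a6

#4790ad is rgb(71, 144, 173).
A 60% tint moves each channel 60% toward 255:
  R: 71 + 0.6×(255−71) = 71 + 110.4 = 181.4 → 181
  G: 144 + 0.6×(255−144) = 144 + 66.6 = 210.6 → 211
  B: 173 + 0.6×(255−173) = 173 + 49.2 = 222.2 → 222
After the tint: rgb(181, 211, 222) = #b5d3de.
A 60% tone moves each channel 60% toward 128:
  R: 181 + 0.6×(128−181) = 181 − 31.8 = 149.2 → 149
  G: 211 − 49.8 = 161.2 → 161
  B: 222 + 0.6×(128−222) = 222 − 56.4 = 165.6 → 166
rgb(149, 161, 166) = #95a1a6.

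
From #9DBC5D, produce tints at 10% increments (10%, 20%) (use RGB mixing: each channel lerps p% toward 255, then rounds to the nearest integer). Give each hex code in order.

#A7C36D, #B1C97D

#9DBC5D is rgb(157, 188, 93).
10%: (157 + 9.8 = 166.8→167, 188 + 6.7 = 194.7→195, 93 + 16.2 = 109.2→109) → #A7C36D
20%: (157 + 19.6 = 176.6→177, 188 + 13.4 = 201.4→201, 93 + 32.4 = 125.4→125) → #B1C97D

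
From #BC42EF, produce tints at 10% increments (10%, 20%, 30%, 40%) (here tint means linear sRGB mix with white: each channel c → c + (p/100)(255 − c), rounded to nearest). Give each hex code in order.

#BC42EF is rgb(188, 66, 239).
10%: (188 + 6.7 = 194.7→195, 66 + 18.9 = 84.9→85, 239 + 1.6 = 240.6→241) → #C355F1
20%: (188 + 13.4 = 201.4→201, 66 + 37.8 = 103.8→104, 239 + 3.2 = 242.2→242) → #C968F2
30%: (188 + 20.1 = 208.1→208, 66 + 56.7 = 122.7→123, 239 + 4.8 = 243.8→244) → #D07BF4
40%: (188 + 26.8 = 214.8→215, 66 + 75.6 = 141.6→142, 239 + 6.4 = 245.4→245) → #D78EF5

#C355F1, #C968F2, #D07BF4, #D78EF5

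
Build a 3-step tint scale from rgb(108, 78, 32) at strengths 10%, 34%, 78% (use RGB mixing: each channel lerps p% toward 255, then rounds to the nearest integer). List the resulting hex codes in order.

10%: (108 + 14.7 = 122.7→123, 78 + 17.7 = 95.7→96, 32 + 22.3 = 54.3→54) → #7b6036
34%: (108 + 49.98 = 157.98→158, 78 + 60.18 = 138.18→138, 32 + 75.82 = 107.82→108) → #9e8a6c
78%: (108 + 114.66 = 222.66→223, 78 + 138.06 = 216.06→216, 32 + 173.94 = 205.94→206) → #dfd8ce

#7b6036, #9e8a6c, #dfd8ce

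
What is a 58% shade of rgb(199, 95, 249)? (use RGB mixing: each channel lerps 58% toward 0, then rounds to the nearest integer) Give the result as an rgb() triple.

Per channel, c → c + 0.58(0 − c):
  R: 199 + 0.58×(0−199) = 199 − 115.42 = 83.58 → 84
  G: 95 − 55.1 = 39.9 → 40
  B: 249 − 144.42 = 104.58 → 105

rgb(84, 40, 105)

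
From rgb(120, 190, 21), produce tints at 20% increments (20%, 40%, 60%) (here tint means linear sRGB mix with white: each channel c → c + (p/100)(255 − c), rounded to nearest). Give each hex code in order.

#93CB44, #AED873, #C9E5A1

20%: (120 + 27 = 147→147, 190 + 13 = 203→203, 21 + 46.8 = 67.8→68) → #93CB44
40%: (120 + 54 = 174→174, 190 + 26 = 216→216, 21 + 93.6 = 114.6→115) → #AED873
60%: (120 + 81 = 201→201, 190 + 39 = 229→229, 21 + 140.4 = 161.4→161) → #C9E5A1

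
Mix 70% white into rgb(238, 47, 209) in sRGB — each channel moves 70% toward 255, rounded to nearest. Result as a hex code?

#fac1f1

A 70% tint moves each channel 70% toward 255:
  R: 238 + 0.7×(255−238) = 238 + 11.9 = 249.9 → 250
  G: 47 + 145.6 = 192.6 → 193
  B: 209 + 0.7×(255−209) = 209 + 32.2 = 241.2 → 241
rgb(250, 193, 241) = #fac1f1.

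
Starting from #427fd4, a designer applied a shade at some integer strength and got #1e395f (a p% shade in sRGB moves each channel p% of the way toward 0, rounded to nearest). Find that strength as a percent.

#427fd4 is rgb(66, 127, 212); #1e395f is rgb(30, 57, 95).
On the B channel (widest range): 95 ≈ 212 + (p/100)(0 − 212), so p ≈ 100×(95 − 212)/(0 − 212) = -11700/-212 = 55.19.
p = 55 reproduces all three channels after rounding.

55%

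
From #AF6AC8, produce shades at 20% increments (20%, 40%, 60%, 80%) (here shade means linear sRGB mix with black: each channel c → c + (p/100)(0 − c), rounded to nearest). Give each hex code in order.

#8C55A0, #694078, #462A50, #231528

#AF6AC8 is rgb(175, 106, 200).
20%: (175 − 35 = 140→140, 106 − 21.2 = 84.8→85, 200 − 40 = 160→160) → #8C55A0
40%: (175 − 70 = 105→105, 106 − 42.4 = 63.6→64, 200 − 80 = 120→120) → #694078
60%: (175 − 105 = 70→70, 106 − 63.6 = 42.4→42, 200 − 120 = 80→80) → #462A50
80%: (175 − 140 = 35→35, 106 − 84.8 = 21.2→21, 200 − 160 = 40→40) → #231528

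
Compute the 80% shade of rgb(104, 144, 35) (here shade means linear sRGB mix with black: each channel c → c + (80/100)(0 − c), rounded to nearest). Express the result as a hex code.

Per channel, c → c + 0.8(0 − c):
  R: 104 + 0.8×(0−104) = 104 − 83.2 = 20.8 → 21
  G: 144 + 0.8×(0−144) = 144 − 115.2 = 28.8 → 29
  B: 35 + 0.8×(0−35) = 35 − 28 = 7 → 7
rgb(21, 29, 7) = #151D07.

#151D07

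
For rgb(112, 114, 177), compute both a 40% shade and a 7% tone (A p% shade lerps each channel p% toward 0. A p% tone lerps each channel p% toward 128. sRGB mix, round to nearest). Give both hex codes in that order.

40% shade:
  R: 112 − 44.8 = 67.2 → 67
  G: 114 + 0.4×(0−114) = 114 − 45.6 = 68.4 → 68
  B: 177 + 0.4×(0−177) = 177 − 70.8 = 106.2 → 106
  → #43446A
7% tone:
  R: 112 + 1.12 = 113.12 → 113
  G: 114 + 0.07×(128−114) = 114 + 0.98 = 114.98 → 115
  B: 177 + 0.07×(128−177) = 177 − 3.43 = 173.57 → 174
  → #7173AE

#43446A, #7173AE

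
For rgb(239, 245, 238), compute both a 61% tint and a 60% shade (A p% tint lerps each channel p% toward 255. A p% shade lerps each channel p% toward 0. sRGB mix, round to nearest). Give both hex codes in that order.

#f9fbf8, #60625f

61% tint:
  R: 239 + 0.61×(255−239) = 239 + 9.76 = 248.76 → 249
  G: 245 + 6.1 = 251.1 → 251
  B: 238 + 0.61×(255−238) = 238 + 10.37 = 248.37 → 248
  → #f9fbf8
60% shade:
  R: 239 − 143.4 = 95.6 → 96
  G: 245 + 0.6×(0−245) = 245 − 147 = 98 → 98
  B: 238 + 0.6×(0−238) = 238 − 142.8 = 95.2 → 95
  → #60625f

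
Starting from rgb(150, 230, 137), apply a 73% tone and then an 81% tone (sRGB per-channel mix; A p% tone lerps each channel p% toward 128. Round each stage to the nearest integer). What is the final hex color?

#818580

A 73% tone moves each channel 73% toward 128:
  R: 150 + 0.73×(128−150) = 150 − 16.06 = 133.94 → 134
  G: 230 + 0.73×(128−230) = 230 − 74.46 = 155.54 → 156
  B: 137 + 0.73×(128−137) = 137 − 6.57 = 130.43 → 130
After the tone: rgb(134, 156, 130) = #869C82.
Lerp each channel 81% toward 128:
  R: 134 + 0.81×(128−134) = 134 − 4.86 = 129.14 → 129
  G: 156 + 0.81×(128−156) = 156 − 22.68 = 133.32 → 133
  B: 130 + 0.81×(128−130) = 130 − 1.62 = 128.38 → 128
rgb(129, 133, 128) = #818580.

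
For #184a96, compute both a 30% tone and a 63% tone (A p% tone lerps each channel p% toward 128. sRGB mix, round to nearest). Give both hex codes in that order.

#375a8f, #5a6c88

#184a96 is rgb(24, 74, 150).
30% tone:
  R: 24 + 0.3×(128−24) = 24 + 31.2 = 55.2 → 55
  G: 74 + 16.2 = 90.2 → 90
  B: 150 − 6.6 = 143.4 → 143
  → #375a8f
63% tone:
  R: 24 + 65.52 = 89.52 → 90
  G: 74 + 0.63×(128−74) = 74 + 34.02 = 108.02 → 108
  B: 150 − 13.86 = 136.14 → 136
  → #5a6c88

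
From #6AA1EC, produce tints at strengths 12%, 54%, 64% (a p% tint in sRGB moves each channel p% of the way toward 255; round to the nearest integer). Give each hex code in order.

#7CACEE, #BAD4F6, #C9DDF8

#6AA1EC is rgb(106, 161, 236).
12%: (106 + 17.88 = 123.88→124, 161 + 11.28 = 172.28→172, 236 + 2.28 = 238.28→238) → #7CACEE
54%: (106 + 80.46 = 186.46→186, 161 + 50.76 = 211.76→212, 236 + 10.26 = 246.26→246) → #BAD4F6
64%: (106 + 95.36 = 201.36→201, 161 + 60.16 = 221.16→221, 236 + 12.16 = 248.16→248) → #C9DDF8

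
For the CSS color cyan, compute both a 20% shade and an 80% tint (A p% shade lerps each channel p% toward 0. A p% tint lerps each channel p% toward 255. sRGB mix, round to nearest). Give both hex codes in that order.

CSS cyan is rgb(0, 255, 255).
20% shade:
  R: 0 + 0 = 0 → 0
  G: 255 + 0.2×(0−255) = 255 − 51 = 204 → 204
  B: 255 − 51 = 204 → 204
  → #00cccc
80% tint:
  R: 0 + 0.8×(255−0) = 0 + 204 = 204 → 204
  G: 255 + 0.8×(255−255) = 255 + 0 = 255 → 255
  B: 255 + 0.8×(255−255) = 255 + 0 = 255 → 255
  → #ccffff

#00cccc, #ccffff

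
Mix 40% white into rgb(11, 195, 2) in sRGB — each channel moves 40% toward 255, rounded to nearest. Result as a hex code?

#6DDB67

Lerp each channel 40% toward 255:
  R: 11 + 0.4×(255−11) = 11 + 97.6 = 108.6 → 109
  G: 195 + 24 = 219 → 219
  B: 2 + 0.4×(255−2) = 2 + 101.2 = 103.2 → 103
rgb(109, 219, 103) = #6DDB67.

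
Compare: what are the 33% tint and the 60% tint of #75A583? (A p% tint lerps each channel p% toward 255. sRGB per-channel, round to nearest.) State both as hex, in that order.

#75A583 is rgb(117, 165, 131).
33% tint:
  R: 117 + 45.54 = 162.54 → 163
  G: 165 + 0.33×(255−165) = 165 + 29.7 = 194.7 → 195
  B: 131 + 0.33×(255−131) = 131 + 40.92 = 171.92 → 172
  → #A3C3AC
60% tint:
  R: 117 + 82.8 = 199.8 → 200
  G: 165 + 0.6×(255−165) = 165 + 54 = 219 → 219
  B: 131 + 74.4 = 205.4 → 205
  → #C8DBCD

#A3C3AC, #C8DBCD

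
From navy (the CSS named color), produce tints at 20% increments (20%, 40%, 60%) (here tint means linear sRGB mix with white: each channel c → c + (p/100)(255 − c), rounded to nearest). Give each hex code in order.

CSS navy is rgb(0, 0, 128).
20%: (0 + 51 = 51→51, 0 + 51 = 51→51, 128 + 25.4 = 153.4→153) → #333399
40%: (0 + 102 = 102→102, 0 + 102 = 102→102, 128 + 50.8 = 178.8→179) → #6666b3
60%: (0 + 153 = 153→153, 0 + 153 = 153→153, 128 + 76.2 = 204.2→204) → #9999cc

#333399, #6666b3, #9999cc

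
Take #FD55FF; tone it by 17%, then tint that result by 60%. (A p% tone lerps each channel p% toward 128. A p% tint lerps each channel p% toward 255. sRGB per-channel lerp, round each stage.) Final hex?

#F6BEF6

#FD55FF is rgb(253, 85, 255).
A 17% tone moves each channel 17% toward 128:
  R: 253 − 21.25 = 231.75 → 232
  G: 85 + 0.17×(128−85) = 85 + 7.31 = 92.31 → 92
  B: 255 + 0.17×(128−255) = 255 − 21.59 = 233.41 → 233
After the tone: rgb(232, 92, 233) = #E85CE9.
Per channel, c → c + 0.6(255 − c):
  R: 232 + 13.8 = 245.8 → 246
  G: 92 + 0.6×(255−92) = 92 + 97.8 = 189.8 → 190
  B: 233 + 0.6×(255−233) = 233 + 13.2 = 246.2 → 246
rgb(246, 190, 246) = #F6BEF6.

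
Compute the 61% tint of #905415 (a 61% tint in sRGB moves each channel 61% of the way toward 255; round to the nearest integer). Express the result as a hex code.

#D4BCA4

#905415 is rgb(144, 84, 21).
Per channel, c → c + 0.61(255 − c):
  R: 144 + 0.61×(255−144) = 144 + 67.71 = 211.71 → 212
  G: 84 + 0.61×(255−84) = 84 + 104.31 = 188.31 → 188
  B: 21 + 0.61×(255−21) = 21 + 142.74 = 163.74 → 164
rgb(212, 188, 164) = #D4BCA4.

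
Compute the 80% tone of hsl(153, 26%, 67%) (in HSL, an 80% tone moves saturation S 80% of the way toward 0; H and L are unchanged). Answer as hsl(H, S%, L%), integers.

hsl(153, 5%, 67%)

S moves 80% from 26 toward 0: 26 − 20.8 = 5.2 → 5.
H and L are unchanged.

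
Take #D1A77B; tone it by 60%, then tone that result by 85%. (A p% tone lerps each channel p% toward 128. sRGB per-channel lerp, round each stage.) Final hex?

#858280

#D1A77B is rgb(209, 167, 123).
A 60% tone moves each channel 60% toward 128:
  R: 209 + 0.6×(128−209) = 209 − 48.6 = 160.4 → 160
  G: 167 − 23.4 = 143.6 → 144
  B: 123 + 3 = 126 → 126
After the tone: rgb(160, 144, 126) = #A0907E.
An 85% tone moves each channel 85% toward 128:
  R: 160 + 0.85×(128−160) = 160 − 27.2 = 132.8 → 133
  G: 144 + 0.85×(128−144) = 144 − 13.6 = 130.4 → 130
  B: 126 + 0.85×(128−126) = 126 + 1.7 = 127.7 → 128
rgb(133, 130, 128) = #858280.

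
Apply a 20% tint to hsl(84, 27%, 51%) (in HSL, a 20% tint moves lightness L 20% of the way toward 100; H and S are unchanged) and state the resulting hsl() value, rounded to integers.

hsl(84, 27%, 61%)

L moves 20% from 51 toward 100: 51 + 9.8 = 60.8 → 61.
H and S are unchanged.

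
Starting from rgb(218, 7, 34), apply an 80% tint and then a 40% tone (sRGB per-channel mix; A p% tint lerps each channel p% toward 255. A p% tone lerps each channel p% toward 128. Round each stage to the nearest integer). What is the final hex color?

Lerp each channel 80% toward 255:
  R: 218 + 0.8×(255−218) = 218 + 29.6 = 247.6 → 248
  G: 7 + 0.8×(255−7) = 7 + 198.4 = 205.4 → 205
  B: 34 + 176.8 = 210.8 → 211
After the tint: rgb(248, 205, 211) = #f8cdd3.
Lerp each channel 40% toward 128:
  R: 248 − 48 = 200 → 200
  G: 205 + 0.4×(128−205) = 205 − 30.8 = 174.2 → 174
  B: 211 − 33.2 = 177.8 → 178
rgb(200, 174, 178) = #c8aeb2.

#c8aeb2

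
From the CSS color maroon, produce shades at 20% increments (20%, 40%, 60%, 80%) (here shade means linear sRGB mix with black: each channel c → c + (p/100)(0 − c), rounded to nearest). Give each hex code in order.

CSS maroon is rgb(128, 0, 0).
20%: (128 − 25.6 = 102.4→102, 0→0, 0→0) → #660000
40%: (128 − 51.2 = 76.8→77, 0→0, 0→0) → #4D0000
60%: (128 − 76.8 = 51.2→51, 0→0, 0→0) → #330000
80%: (128 − 102.4 = 25.6→26, 0→0, 0→0) → #1A0000

#660000, #4D0000, #330000, #1A0000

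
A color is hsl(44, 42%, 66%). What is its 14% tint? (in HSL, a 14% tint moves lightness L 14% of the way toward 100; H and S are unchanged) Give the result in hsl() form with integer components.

L moves 14% from 66 toward 100: 66 + 4.76 = 70.76 → 71.
H and S are unchanged.

hsl(44, 42%, 71%)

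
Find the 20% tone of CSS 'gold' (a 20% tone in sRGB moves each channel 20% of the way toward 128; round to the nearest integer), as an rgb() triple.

CSS gold is rgb(255, 215, 0).
A 20% tone moves each channel 20% toward 128:
  R: 255 − 25.4 = 229.6 → 230
  G: 215 − 17.4 = 197.6 → 198
  B: 0 + 25.6 = 25.6 → 26

rgb(230, 198, 26)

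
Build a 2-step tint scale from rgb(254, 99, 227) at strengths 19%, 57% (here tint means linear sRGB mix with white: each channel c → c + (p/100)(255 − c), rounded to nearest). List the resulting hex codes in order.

19%: (254→254, 99 + 29.64 = 128.64→129, 227 + 5.32 = 232.32→232) → #FE81E8
57%: (254 + 0.57 = 254.57→255, 99 + 88.92 = 187.92→188, 227 + 15.96 = 242.96→243) → #FFBCF3

#FE81E8, #FFBCF3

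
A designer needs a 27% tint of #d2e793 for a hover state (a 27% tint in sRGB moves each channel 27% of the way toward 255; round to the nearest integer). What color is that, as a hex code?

#d2e793 is rgb(210, 231, 147).
Lerp each channel 27% toward 255:
  R: 210 + 0.27×(255−210) = 210 + 12.15 = 222.15 → 222
  G: 231 + 0.27×(255−231) = 231 + 6.48 = 237.48 → 237
  B: 147 + 29.16 = 176.16 → 176
rgb(222, 237, 176) = #deedb0.

#deedb0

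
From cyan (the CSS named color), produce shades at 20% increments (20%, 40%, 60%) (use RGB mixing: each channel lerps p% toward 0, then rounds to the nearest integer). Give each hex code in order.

CSS cyan is rgb(0, 255, 255).
20%: (0→0, 255 − 51 = 204→204, 255 − 51 = 204→204) → #00CCCC
40%: (0→0, 255 − 102 = 153→153, 255 − 102 = 153→153) → #009999
60%: (0→0, 255 − 153 = 102→102, 255 − 153 = 102→102) → #006666

#00CCCC, #009999, #006666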